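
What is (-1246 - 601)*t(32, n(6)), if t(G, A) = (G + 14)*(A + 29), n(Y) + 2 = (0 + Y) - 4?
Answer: -2463898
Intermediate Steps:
n(Y) = -6 + Y (n(Y) = -2 + ((0 + Y) - 4) = -2 + (Y - 4) = -2 + (-4 + Y) = -6 + Y)
t(G, A) = (14 + G)*(29 + A)
(-1246 - 601)*t(32, n(6)) = (-1246 - 601)*(406 + 14*(-6 + 6) + 29*32 + (-6 + 6)*32) = -1847*(406 + 14*0 + 928 + 0*32) = -1847*(406 + 0 + 928 + 0) = -1847*1334 = -2463898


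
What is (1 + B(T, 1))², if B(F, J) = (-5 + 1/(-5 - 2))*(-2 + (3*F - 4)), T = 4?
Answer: 43681/49 ≈ 891.45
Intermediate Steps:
B(F, J) = 216/7 - 108*F/7 (B(F, J) = (-5 + 1/(-7))*(-2 + (-4 + 3*F)) = (-5 - ⅐)*(-6 + 3*F) = -36*(-6 + 3*F)/7 = 216/7 - 108*F/7)
(1 + B(T, 1))² = (1 + (216/7 - 108/7*4))² = (1 + (216/7 - 432/7))² = (1 - 216/7)² = (-209/7)² = 43681/49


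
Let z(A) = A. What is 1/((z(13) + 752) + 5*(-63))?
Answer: 1/450 ≈ 0.0022222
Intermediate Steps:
1/((z(13) + 752) + 5*(-63)) = 1/((13 + 752) + 5*(-63)) = 1/(765 - 315) = 1/450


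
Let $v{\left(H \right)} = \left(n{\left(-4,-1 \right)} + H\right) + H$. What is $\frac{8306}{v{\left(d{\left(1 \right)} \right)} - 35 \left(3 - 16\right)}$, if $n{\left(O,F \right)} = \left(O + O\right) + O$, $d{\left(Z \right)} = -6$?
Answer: $\frac{8306}{431} \approx 19.271$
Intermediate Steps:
$n{\left(O,F \right)} = 3 O$ ($n{\left(O,F \right)} = 2 O + O = 3 O$)
$v{\left(H \right)} = -12 + 2 H$ ($v{\left(H \right)} = \left(3 \left(-4\right) + H\right) + H = \left(-12 + H\right) + H = -12 + 2 H$)
$\frac{8306}{v{\left(d{\left(1 \right)} \right)} - 35 \left(3 - 16\right)} = \frac{8306}{\left(-12 + 2 \left(-6\right)\right) - 35 \left(3 - 16\right)} = \frac{8306}{\left(-12 - 12\right) - 35 \left(-13\right)} = \frac{8306}{-24 - -455} = \frac{8306}{-24 + 455} = \frac{8306}{431}$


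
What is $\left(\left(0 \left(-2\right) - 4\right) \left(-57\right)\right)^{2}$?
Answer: $51984$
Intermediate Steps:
$\left(\left(0 \left(-2\right) - 4\right) \left(-57\right)\right)^{2} = \left(\left(0 - 4\right) \left(-57\right)\right)^{2} = \left(\left(-4\right) \left(-57\right)\right)^{2} = 228^{2} = 51984$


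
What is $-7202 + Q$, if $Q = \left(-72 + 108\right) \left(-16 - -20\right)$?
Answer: $-7058$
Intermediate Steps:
$Q = 144$ ($Q = 36 \left(-16 + 20\right) = 36 \cdot 4 = 144$)
$-7202 + Q = -7202 + 144 = -7058$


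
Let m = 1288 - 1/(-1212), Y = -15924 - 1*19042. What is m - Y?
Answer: 43939849/1212 ≈ 36254.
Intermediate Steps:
Y = -34966 (Y = -15924 - 19042 = -34966)
m = 1561057/1212 (m = 1288 - 1*(-1/1212) = 1288 + 1/1212 = 1561057/1212 ≈ 1288.0)
m - Y = 1561057/1212 - 1*(-34966) = 1561057/1212 + 34966 = 43939849/1212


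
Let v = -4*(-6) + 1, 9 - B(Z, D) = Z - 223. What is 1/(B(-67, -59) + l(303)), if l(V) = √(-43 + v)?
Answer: 299/89419 - 3*I*√2/89419 ≈ 0.0033438 - 4.7447e-5*I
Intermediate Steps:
B(Z, D) = 232 - Z (B(Z, D) = 9 - (Z - 223) = 9 - (-223 + Z) = 9 + (223 - Z) = 232 - Z)
v = 25 (v = 24 + 1 = 25)
l(V) = 3*I*√2 (l(V) = √(-43 + 25) = √(-18) = 3*I*√2)
1/(B(-67, -59) + l(303)) = 1/((232 - 1*(-67)) + 3*I*√2) = 1/((232 + 67) + 3*I*√2) = 1/(299 + 3*I*√2)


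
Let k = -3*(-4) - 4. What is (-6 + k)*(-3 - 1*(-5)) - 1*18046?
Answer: -18042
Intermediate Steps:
k = 8 (k = 12 - 4 = 8)
(-6 + k)*(-3 - 1*(-5)) - 1*18046 = (-6 + 8)*(-3 - 1*(-5)) - 1*18046 = 2*(-3 + 5) - 18046 = 2*2 - 18046 = 4 - 18046 = -18042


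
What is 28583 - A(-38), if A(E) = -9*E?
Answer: 28241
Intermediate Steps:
28583 - A(-38) = 28583 - (-9)*(-38) = 28583 - 1*342 = 28583 - 342 = 28241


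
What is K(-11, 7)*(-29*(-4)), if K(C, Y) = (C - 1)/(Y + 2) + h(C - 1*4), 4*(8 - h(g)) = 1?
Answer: 2233/3 ≈ 744.33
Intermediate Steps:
h(g) = 31/4 (h(g) = 8 - ¼*1 = 8 - ¼ = 31/4)
K(C, Y) = 31/4 + (-1 + C)/(2 + Y) (K(C, Y) = (C - 1)/(Y + 2) + 31/4 = (-1 + C)/(2 + Y) + 31/4 = 31/4 + (-1 + C)/(2 + Y))
K(-11, 7)*(-29*(-4)) = ((58 + 4*(-11) + 31*7)/(4*(2 + 7)))*(-29*(-4)) = ((¼)*(58 - 44 + 217)/9)*116 = ((¼)*(⅑)*231)*116 = (77/12)*116 = 2233/3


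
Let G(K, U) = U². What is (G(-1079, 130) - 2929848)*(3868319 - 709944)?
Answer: -9200182139500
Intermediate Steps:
(G(-1079, 130) - 2929848)*(3868319 - 709944) = (130² - 2929848)*(3868319 - 709944) = (16900 - 2929848)*3158375 = -2912948*3158375 = -9200182139500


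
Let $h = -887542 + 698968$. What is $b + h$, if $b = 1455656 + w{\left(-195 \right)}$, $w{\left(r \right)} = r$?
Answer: $1266887$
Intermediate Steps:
$h = -188574$
$b = 1455461$ ($b = 1455656 - 195 = 1455461$)
$b + h = 1455461 - 188574 = 1266887$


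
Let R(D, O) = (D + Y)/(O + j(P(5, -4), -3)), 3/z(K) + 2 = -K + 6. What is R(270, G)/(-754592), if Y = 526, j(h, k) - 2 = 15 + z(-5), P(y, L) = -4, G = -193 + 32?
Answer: 597/81307288 ≈ 7.3425e-6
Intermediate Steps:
G = -161
z(K) = 3/(4 - K) (z(K) = 3/(-2 + (-K + 6)) = 3/(-2 + (6 - K)) = 3/(4 - K))
j(h, k) = 52/3 (j(h, k) = 2 + (15 - 3/(-4 - 5)) = 2 + (15 - 3/(-9)) = 2 + (15 - 3*(-⅑)) = 2 + (15 + ⅓) = 2 + 46/3 = 52/3)
R(D, O) = (526 + D)/(52/3 + O) (R(D, O) = (D + 526)/(O + 52/3) = (526 + D)/(52/3 + O))
R(270, G)/(-754592) = (3*(526 + 270)/(52 + 3*(-161)))/(-754592) = (3*796/(52 - 483))*(-1/754592) = (3*796/(-431))*(-1/754592) = (3*(-1/431)*796)*(-1/754592) = -2388/431*(-1/754592) = 597/81307288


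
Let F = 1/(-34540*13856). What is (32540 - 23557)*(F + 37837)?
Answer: 162666567517342057/478586240 ≈ 3.3989e+8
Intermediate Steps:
F = -1/478586240 (F = -1/34540*1/13856 = -1/478586240 ≈ -2.0895e-9)
(32540 - 23557)*(F + 37837) = (32540 - 23557)*(-1/478586240 + 37837) = 8983*(18108267562879/478586240) = 162666567517342057/478586240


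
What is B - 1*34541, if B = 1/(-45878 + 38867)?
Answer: -242166952/7011 ≈ -34541.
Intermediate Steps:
B = -1/7011 (B = 1/(-7011) = -1/7011 ≈ -0.00014263)
B - 1*34541 = -1/7011 - 1*34541 = -1/7011 - 34541 = -242166952/7011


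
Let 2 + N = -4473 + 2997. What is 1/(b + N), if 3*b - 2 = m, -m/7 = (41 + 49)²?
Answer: -3/61132 ≈ -4.9074e-5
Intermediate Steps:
N = -1478 (N = -2 + (-4473 + 2997) = -2 - 1476 = -1478)
m = -56700 (m = -7*(41 + 49)² = -7*90² = -7*8100 = -56700)
b = -56698/3 (b = ⅔ + (⅓)*(-56700) = ⅔ - 18900 = -56698/3 ≈ -18899.)
1/(b + N) = 1/(-56698/3 - 1478) = 1/(-61132/3) = -3/61132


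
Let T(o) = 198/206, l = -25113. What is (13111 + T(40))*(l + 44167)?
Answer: 25733036728/103 ≈ 2.4984e+8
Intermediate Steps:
T(o) = 99/103 (T(o) = 198*(1/206) = 99/103)
(13111 + T(40))*(l + 44167) = (13111 + 99/103)*(-25113 + 44167) = (1350532/103)*19054 = 25733036728/103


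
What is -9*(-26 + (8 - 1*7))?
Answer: 225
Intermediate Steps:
-9*(-26 + (8 - 1*7)) = -9*(-26 + (8 - 7)) = -9*(-26 + 1) = -9*(-25) = 225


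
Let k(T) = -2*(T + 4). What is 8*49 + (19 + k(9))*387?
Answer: -2317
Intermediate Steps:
k(T) = -8 - 2*T (k(T) = -2*(4 + T) = -8 - 2*T)
8*49 + (19 + k(9))*387 = 8*49 + (19 + (-8 - 2*9))*387 = 392 + (19 + (-8 - 18))*387 = 392 + (19 - 26)*387 = 392 - 7*387 = 392 - 2709 = -2317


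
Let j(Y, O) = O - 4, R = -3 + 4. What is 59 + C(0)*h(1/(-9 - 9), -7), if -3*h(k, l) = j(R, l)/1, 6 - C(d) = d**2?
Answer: 81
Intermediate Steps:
R = 1
j(Y, O) = -4 + O
C(d) = 6 - d**2
h(k, l) = 4/3 - l/3 (h(k, l) = -(-4 + l)/(3*1) = -(-4 + l)/3 = 4/3 - l/3)
59 + C(0)*h(1/(-9 - 9), -7) = 59 + (6 - 1*0**2)*(4/3 - 1/3*(-7)) = 59 + (6 - 1*0)*(4/3 + 7/3) = 59 + (6 + 0)*(11/3) = 59 + 6*(11/3) = 59 + 22 = 81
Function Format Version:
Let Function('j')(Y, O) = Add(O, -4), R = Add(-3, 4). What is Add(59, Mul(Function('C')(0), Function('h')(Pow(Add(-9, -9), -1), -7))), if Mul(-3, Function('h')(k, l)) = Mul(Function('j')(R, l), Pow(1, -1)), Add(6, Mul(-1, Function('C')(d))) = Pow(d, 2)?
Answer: 81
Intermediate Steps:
R = 1
Function('j')(Y, O) = Add(-4, O)
Function('C')(d) = Add(6, Mul(-1, Pow(d, 2)))
Function('h')(k, l) = Add(Rational(4, 3), Mul(Rational(-1, 3), l)) (Function('h')(k, l) = Mul(Rational(-1, 3), Mul(Add(-4, l), Pow(1, -1))) = Mul(Rational(-1, 3), Mul(Add(-4, l), 1)) = Mul(Rational(-1, 3), Add(-4, l)) = Add(Rational(4, 3), Mul(Rational(-1, 3), l)))
Add(59, Mul(Function('C')(0), Function('h')(Pow(Add(-9, -9), -1), -7))) = Add(59, Mul(Add(6, Mul(-1, Pow(0, 2))), Add(Rational(4, 3), Mul(Rational(-1, 3), -7)))) = Add(59, Mul(Add(6, Mul(-1, 0)), Add(Rational(4, 3), Rational(7, 3)))) = Add(59, Mul(Add(6, 0), Rational(11, 3))) = Add(59, Mul(6, Rational(11, 3))) = Add(59, 22) = 81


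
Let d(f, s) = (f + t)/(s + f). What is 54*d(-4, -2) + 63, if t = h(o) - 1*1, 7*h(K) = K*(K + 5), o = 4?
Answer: 432/7 ≈ 61.714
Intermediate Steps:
h(K) = K*(5 + K)/7 (h(K) = (K*(K + 5))/7 = (K*(5 + K))/7 = K*(5 + K)/7)
t = 29/7 (t = (⅐)*4*(5 + 4) - 1*1 = (⅐)*4*9 - 1 = 36/7 - 1 = 29/7 ≈ 4.1429)
d(f, s) = (29/7 + f)/(f + s) (d(f, s) = (f + 29/7)/(s + f) = (29/7 + f)/(f + s))
54*d(-4, -2) + 63 = 54*((29/7 - 4)/(-4 - 2)) + 63 = 54*((⅐)/(-6)) + 63 = 54*(-⅙*⅐) + 63 = 54*(-1/42) + 63 = -9/7 + 63 = 432/7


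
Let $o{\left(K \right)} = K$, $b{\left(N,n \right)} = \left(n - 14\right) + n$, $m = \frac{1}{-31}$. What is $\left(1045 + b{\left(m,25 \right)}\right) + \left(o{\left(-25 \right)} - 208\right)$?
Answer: $848$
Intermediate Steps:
$m = - \frac{1}{31} \approx -0.032258$
$b{\left(N,n \right)} = -14 + 2 n$ ($b{\left(N,n \right)} = \left(-14 + n\right) + n = -14 + 2 n$)
$\left(1045 + b{\left(m,25 \right)}\right) + \left(o{\left(-25 \right)} - 208\right) = \left(1045 + \left(-14 + 2 \cdot 25\right)\right) - 233 = \left(1045 + \left(-14 + 50\right)\right) - 233 = \left(1045 + 36\right) - 233 = 1081 - 233 = 848$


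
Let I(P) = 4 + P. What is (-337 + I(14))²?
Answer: 101761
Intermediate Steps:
(-337 + I(14))² = (-337 + (4 + 14))² = (-337 + 18)² = (-319)² = 101761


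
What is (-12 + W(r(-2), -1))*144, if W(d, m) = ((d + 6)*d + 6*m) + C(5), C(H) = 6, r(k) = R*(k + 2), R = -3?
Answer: -1728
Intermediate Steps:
r(k) = -6 - 3*k (r(k) = -3*(k + 2) = -3*(2 + k) = -6 - 3*k)
W(d, m) = 6 + 6*m + d*(6 + d) (W(d, m) = ((d + 6)*d + 6*m) + 6 = ((6 + d)*d + 6*m) + 6 = (d*(6 + d) + 6*m) + 6 = (6*m + d*(6 + d)) + 6 = 6 + 6*m + d*(6 + d))
(-12 + W(r(-2), -1))*144 = (-12 + (6 + (-6 - 3*(-2))**2 + 6*(-6 - 3*(-2)) + 6*(-1)))*144 = (-12 + (6 + (-6 + 6)**2 + 6*(-6 + 6) - 6))*144 = (-12 + (6 + 0**2 + 6*0 - 6))*144 = (-12 + (6 + 0 + 0 - 6))*144 = (-12 + 0)*144 = -12*144 = -1728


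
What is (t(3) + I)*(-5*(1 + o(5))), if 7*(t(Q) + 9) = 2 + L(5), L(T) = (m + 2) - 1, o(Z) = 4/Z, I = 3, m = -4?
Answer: 387/7 ≈ 55.286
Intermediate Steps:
L(T) = -3 (L(T) = (-4 + 2) - 1 = -2 - 1 = -3)
t(Q) = -64/7 (t(Q) = -9 + (2 - 3)/7 = -9 + (⅐)*(-1) = -9 - ⅐ = -64/7)
(t(3) + I)*(-5*(1 + o(5))) = (-64/7 + 3)*(-5*(1 + 4/5)) = -(-215)*(1 + 4*(⅕))/7 = -(-215)*(1 + ⅘)/7 = -(-215)*9/(7*5) = -43/7*(-9) = 387/7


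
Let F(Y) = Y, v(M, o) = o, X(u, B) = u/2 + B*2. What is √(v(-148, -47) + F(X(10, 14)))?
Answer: I*√14 ≈ 3.7417*I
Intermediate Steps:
X(u, B) = u/2 + 2*B (X(u, B) = u*(½) + 2*B = u/2 + 2*B)
√(v(-148, -47) + F(X(10, 14))) = √(-47 + ((½)*10 + 2*14)) = √(-47 + (5 + 28)) = √(-47 + 33) = √(-14) = I*√14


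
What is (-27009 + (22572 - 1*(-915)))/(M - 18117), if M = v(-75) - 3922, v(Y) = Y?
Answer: 1761/11057 ≈ 0.15927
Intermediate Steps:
M = -3997 (M = -75 - 3922 = -3997)
(-27009 + (22572 - 1*(-915)))/(M - 18117) = (-27009 + (22572 - 1*(-915)))/(-3997 - 18117) = (-27009 + (22572 + 915))/(-22114) = (-27009 + 23487)*(-1/22114) = -3522*(-1/22114) = 1761/11057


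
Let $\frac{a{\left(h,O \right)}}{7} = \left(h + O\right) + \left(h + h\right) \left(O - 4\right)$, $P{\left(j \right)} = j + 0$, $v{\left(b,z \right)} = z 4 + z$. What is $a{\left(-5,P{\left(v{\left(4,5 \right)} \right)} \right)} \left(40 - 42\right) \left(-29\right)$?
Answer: $-77140$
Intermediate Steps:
$v{\left(b,z \right)} = 5 z$ ($v{\left(b,z \right)} = 4 z + z = 5 z$)
$P{\left(j \right)} = j$
$a{\left(h,O \right)} = 7 O + 7 h + 14 h \left(-4 + O\right)$ ($a{\left(h,O \right)} = 7 \left(\left(h + O\right) + \left(h + h\right) \left(O - 4\right)\right) = 7 \left(\left(O + h\right) + 2 h \left(-4 + O\right)\right) = 7 \left(O + h + 2 h \left(-4 + O\right)\right) = 7 O + 7 h + 14 h \left(-4 + O\right)$)
$a{\left(-5,P{\left(v{\left(4,5 \right)} \right)} \right)} \left(40 - 42\right) \left(-29\right) = \left(\left(-49\right) \left(-5\right) + 7 \cdot 5 \cdot 5 + 14 \cdot 5 \cdot 5 \left(-5\right)\right) \left(40 - 42\right) \left(-29\right) = \left(245 + 7 \cdot 25 + 14 \cdot 25 \left(-5\right)\right) \left(-2\right) \left(-29\right) = \left(245 + 175 - 1750\right) \left(-2\right) \left(-29\right) = \left(-1330\right) \left(-2\right) \left(-29\right) = 2660 \left(-29\right) = -77140$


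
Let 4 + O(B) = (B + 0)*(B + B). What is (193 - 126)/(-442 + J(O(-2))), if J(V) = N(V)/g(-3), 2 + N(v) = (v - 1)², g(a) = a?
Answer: -201/1333 ≈ -0.15079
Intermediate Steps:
O(B) = -4 + 2*B² (O(B) = -4 + (B + 0)*(B + B) = -4 + B*(2*B) = -4 + 2*B²)
N(v) = -2 + (-1 + v)² (N(v) = -2 + (v - 1)² = -2 + (-1 + v)²)
J(V) = ⅔ - (-1 + V)²/3 (J(V) = (-2 + (-1 + V)²)/(-3) = (-2 + (-1 + V)²)*(-⅓) = ⅔ - (-1 + V)²/3)
(193 - 126)/(-442 + J(O(-2))) = (193 - 126)/(-442 + (⅔ - (-1 + (-4 + 2*(-2)²))²/3)) = 67/(-442 + (⅔ - (-1 + (-4 + 2*4))²/3)) = 67/(-442 + (⅔ - (-1 + (-4 + 8))²/3)) = 67/(-442 + (⅔ - (-1 + 4)²/3)) = 67/(-442 + (⅔ - ⅓*3²)) = 67/(-442 + (⅔ - ⅓*9)) = 67/(-442 + (⅔ - 3)) = 67/(-442 - 7/3) = 67/(-1333/3) = 67*(-3/1333) = -201/1333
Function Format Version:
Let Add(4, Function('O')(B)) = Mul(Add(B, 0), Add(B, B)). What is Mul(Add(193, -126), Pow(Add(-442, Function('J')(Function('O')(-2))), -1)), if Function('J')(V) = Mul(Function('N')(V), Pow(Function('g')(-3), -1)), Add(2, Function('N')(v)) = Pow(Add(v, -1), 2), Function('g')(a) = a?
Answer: Rational(-201, 1333) ≈ -0.15079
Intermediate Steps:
Function('O')(B) = Add(-4, Mul(2, Pow(B, 2))) (Function('O')(B) = Add(-4, Mul(Add(B, 0), Add(B, B))) = Add(-4, Mul(B, Mul(2, B))) = Add(-4, Mul(2, Pow(B, 2))))
Function('N')(v) = Add(-2, Pow(Add(-1, v), 2)) (Function('N')(v) = Add(-2, Pow(Add(v, -1), 2)) = Add(-2, Pow(Add(-1, v), 2)))
Function('J')(V) = Add(Rational(2, 3), Mul(Rational(-1, 3), Pow(Add(-1, V), 2))) (Function('J')(V) = Mul(Add(-2, Pow(Add(-1, V), 2)), Pow(-3, -1)) = Mul(Add(-2, Pow(Add(-1, V), 2)), Rational(-1, 3)) = Add(Rational(2, 3), Mul(Rational(-1, 3), Pow(Add(-1, V), 2))))
Mul(Add(193, -126), Pow(Add(-442, Function('J')(Function('O')(-2))), -1)) = Mul(Add(193, -126), Pow(Add(-442, Add(Rational(2, 3), Mul(Rational(-1, 3), Pow(Add(-1, Add(-4, Mul(2, Pow(-2, 2)))), 2)))), -1)) = Mul(67, Pow(Add(-442, Add(Rational(2, 3), Mul(Rational(-1, 3), Pow(Add(-1, Add(-4, Mul(2, 4))), 2)))), -1)) = Mul(67, Pow(Add(-442, Add(Rational(2, 3), Mul(Rational(-1, 3), Pow(Add(-1, Add(-4, 8)), 2)))), -1)) = Mul(67, Pow(Add(-442, Add(Rational(2, 3), Mul(Rational(-1, 3), Pow(Add(-1, 4), 2)))), -1)) = Mul(67, Pow(Add(-442, Add(Rational(2, 3), Mul(Rational(-1, 3), Pow(3, 2)))), -1)) = Mul(67, Pow(Add(-442, Add(Rational(2, 3), Mul(Rational(-1, 3), 9))), -1)) = Mul(67, Pow(Add(-442, Add(Rational(2, 3), -3)), -1)) = Mul(67, Pow(Add(-442, Rational(-7, 3)), -1)) = Mul(67, Pow(Rational(-1333, 3), -1)) = Mul(67, Rational(-3, 1333)) = Rational(-201, 1333)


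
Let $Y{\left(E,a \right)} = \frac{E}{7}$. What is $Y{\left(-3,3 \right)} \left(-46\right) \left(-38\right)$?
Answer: $- \frac{5244}{7} \approx -749.14$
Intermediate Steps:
$Y{\left(E,a \right)} = \frac{E}{7}$ ($Y{\left(E,a \right)} = E \frac{1}{7} = \frac{E}{7}$)
$Y{\left(-3,3 \right)} \left(-46\right) \left(-38\right) = \frac{1}{7} \left(-3\right) \left(-46\right) \left(-38\right) = \left(- \frac{3}{7}\right) \left(-46\right) \left(-38\right) = \frac{138}{7} \left(-38\right) = - \frac{5244}{7}$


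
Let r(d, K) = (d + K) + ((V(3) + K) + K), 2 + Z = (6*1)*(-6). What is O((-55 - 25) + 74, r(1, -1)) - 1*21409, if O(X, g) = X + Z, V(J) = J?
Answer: -21453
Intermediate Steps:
Z = -38 (Z = -2 + (6*1)*(-6) = -2 + 6*(-6) = -2 - 36 = -38)
r(d, K) = 3 + d + 3*K (r(d, K) = (d + K) + ((3 + K) + K) = (K + d) + (3 + 2*K) = 3 + d + 3*K)
O(X, g) = -38 + X (O(X, g) = X - 38 = -38 + X)
O((-55 - 25) + 74, r(1, -1)) - 1*21409 = (-38 + ((-55 - 25) + 74)) - 1*21409 = (-38 + (-80 + 74)) - 21409 = (-38 - 6) - 21409 = -44 - 21409 = -21453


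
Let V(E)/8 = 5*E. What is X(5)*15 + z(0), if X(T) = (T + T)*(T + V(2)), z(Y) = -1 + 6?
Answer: 12755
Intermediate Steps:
z(Y) = 5
V(E) = 40*E (V(E) = 8*(5*E) = 40*E)
X(T) = 2*T*(80 + T) (X(T) = (T + T)*(T + 40*2) = (2*T)*(T + 80) = (2*T)*(80 + T) = 2*T*(80 + T))
X(5)*15 + z(0) = (2*5*(80 + 5))*15 + 5 = (2*5*85)*15 + 5 = 850*15 + 5 = 12750 + 5 = 12755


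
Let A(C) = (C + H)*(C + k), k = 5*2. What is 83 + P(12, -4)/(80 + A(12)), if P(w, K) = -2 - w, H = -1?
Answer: 1908/23 ≈ 82.957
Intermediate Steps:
k = 10
A(C) = (-1 + C)*(10 + C) (A(C) = (C - 1)*(C + 10) = (-1 + C)*(10 + C))
83 + P(12, -4)/(80 + A(12)) = 83 + (-2 - 1*12)/(80 + (-10 + 12² + 9*12)) = 83 + (-2 - 12)/(80 + (-10 + 144 + 108)) = 83 - 14/(80 + 242) = 83 - 14/322 = 83 + (1/322)*(-14) = 83 - 1/23 = 1908/23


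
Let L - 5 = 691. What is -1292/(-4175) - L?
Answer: -2904508/4175 ≈ -695.69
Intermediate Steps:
L = 696 (L = 5 + 691 = 696)
-1292/(-4175) - L = -1292/(-4175) - 1*696 = -1292*(-1/4175) - 696 = 1292/4175 - 696 = -2904508/4175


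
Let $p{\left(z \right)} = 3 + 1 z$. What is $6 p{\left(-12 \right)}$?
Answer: $-54$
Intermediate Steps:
$p{\left(z \right)} = 3 + z$
$6 p{\left(-12 \right)} = 6 \left(3 - 12\right) = 6 \left(-9\right) = -54$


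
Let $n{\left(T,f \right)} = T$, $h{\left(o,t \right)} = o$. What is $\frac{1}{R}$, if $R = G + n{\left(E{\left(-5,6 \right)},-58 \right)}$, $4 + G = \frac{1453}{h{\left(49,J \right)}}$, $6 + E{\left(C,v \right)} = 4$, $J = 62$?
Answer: $\frac{49}{1159} \approx 0.042278$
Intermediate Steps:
$E{\left(C,v \right)} = -2$ ($E{\left(C,v \right)} = -6 + 4 = -2$)
$G = \frac{1257}{49}$ ($G = -4 + \frac{1453}{49} = \frac{1257}{49} \approx 25.653$)
$R = \frac{1159}{49}$ ($R = \frac{1257}{49} - 2 = \frac{1159}{49} \approx 23.653$)
$\frac{1}{R} = \frac{1}{\frac{1159}{49}} = \frac{49}{1159}$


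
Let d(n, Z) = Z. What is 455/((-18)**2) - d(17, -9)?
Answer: 3371/324 ≈ 10.404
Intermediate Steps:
455/((-18)**2) - d(17, -9) = 455/((-18)**2) - 1*(-9) = 455/324 + 9 = 3371/324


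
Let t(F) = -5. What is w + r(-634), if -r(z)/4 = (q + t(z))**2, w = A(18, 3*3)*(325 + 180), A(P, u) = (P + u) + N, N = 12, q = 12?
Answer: 19499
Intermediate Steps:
A(P, u) = 12 + P + u (A(P, u) = (P + u) + 12 = 12 + P + u)
w = 19695 (w = (12 + 18 + 3*3)*(325 + 180) = (12 + 18 + 9)*505 = 39*505 = 19695)
r(z) = -196 (r(z) = -4*(12 - 5)**2 = -4*7**2 = -4*49 = -196)
w + r(-634) = 19695 - 196 = 19499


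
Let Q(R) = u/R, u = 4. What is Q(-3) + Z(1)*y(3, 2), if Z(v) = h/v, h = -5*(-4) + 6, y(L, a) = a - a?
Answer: -4/3 ≈ -1.3333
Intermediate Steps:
Q(R) = 4/R
y(L, a) = 0
h = 26 (h = 20 + 6 = 26)
Z(v) = 26/v
Q(-3) + Z(1)*y(3, 2) = 4/(-3) + (26/1)*0 = 4*(-1/3) + (26*1)*0 = -4/3 + 26*0 = -4/3 + 0 = -4/3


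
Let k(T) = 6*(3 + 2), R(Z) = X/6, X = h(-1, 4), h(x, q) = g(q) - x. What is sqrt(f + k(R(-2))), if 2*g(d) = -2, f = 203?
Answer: sqrt(233) ≈ 15.264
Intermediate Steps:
g(d) = -1 (g(d) = (1/2)*(-2) = -1)
h(x, q) = -1 - x
X = 0 (X = -1 - 1*(-1) = -1 + 1 = 0)
R(Z) = 0 (R(Z) = 0/6 = 0*(1/6) = 0)
k(T) = 30 (k(T) = 6*5 = 30)
sqrt(f + k(R(-2))) = sqrt(203 + 30) = sqrt(233)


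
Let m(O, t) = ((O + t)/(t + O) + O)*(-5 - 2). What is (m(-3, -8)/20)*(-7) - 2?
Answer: -69/10 ≈ -6.9000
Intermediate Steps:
m(O, t) = -7 - 7*O (m(O, t) = ((O + t)/(O + t) + O)*(-7) = (1 + O)*(-7) = -7 - 7*O)
(m(-3, -8)/20)*(-7) - 2 = ((-7 - 7*(-3))/20)*(-7) - 2 = ((-7 + 21)*(1/20))*(-7) - 2 = (14*(1/20))*(-7) - 2 = (7/10)*(-7) - 2 = -49/10 - 2 = -69/10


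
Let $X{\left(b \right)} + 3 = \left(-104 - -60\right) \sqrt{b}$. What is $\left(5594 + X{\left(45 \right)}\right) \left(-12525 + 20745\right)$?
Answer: $45958020 - 1085040 \sqrt{5} \approx 4.3532 \cdot 10^{7}$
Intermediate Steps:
$X{\left(b \right)} = -3 - 44 \sqrt{b}$ ($X{\left(b \right)} = -3 + \left(-104 - -60\right) \sqrt{b} = -3 + \left(-104 + 60\right) \sqrt{b} = -3 - 44 \sqrt{b}$)
$\left(5594 + X{\left(45 \right)}\right) \left(-12525 + 20745\right) = \left(5594 - \left(3 + 44 \sqrt{45}\right)\right) \left(-12525 + 20745\right) = \left(5594 - \left(3 + 44 \cdot 3 \sqrt{5}\right)\right) 8220 = \left(5594 - \left(3 + 132 \sqrt{5}\right)\right) 8220 = \left(5591 - 132 \sqrt{5}\right) 8220 = 45958020 - 1085040 \sqrt{5}$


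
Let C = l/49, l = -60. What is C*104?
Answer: -6240/49 ≈ -127.35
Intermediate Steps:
C = -60/49 ≈ -1.2245
C*104 = -60/49*104 = -6240/49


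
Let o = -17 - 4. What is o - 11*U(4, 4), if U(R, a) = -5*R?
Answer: 199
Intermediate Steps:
o = -21
o - 11*U(4, 4) = -21 - (-55)*4 = -21 - 11*(-20) = -21 + 220 = 199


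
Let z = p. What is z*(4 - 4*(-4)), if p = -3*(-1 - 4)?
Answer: 300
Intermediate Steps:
p = 15 (p = -3*(-5) = 15)
z = 15
z*(4 - 4*(-4)) = 15*(4 - 4*(-4)) = 15*(4 + 16) = 15*20 = 300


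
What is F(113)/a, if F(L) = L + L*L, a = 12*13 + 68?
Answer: 6441/112 ≈ 57.509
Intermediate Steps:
a = 224 (a = 156 + 68 = 224)
F(L) = L + L²
F(113)/a = (113*(1 + 113))/224 = (113*114)*(1/224) = 12882*(1/224) = 6441/112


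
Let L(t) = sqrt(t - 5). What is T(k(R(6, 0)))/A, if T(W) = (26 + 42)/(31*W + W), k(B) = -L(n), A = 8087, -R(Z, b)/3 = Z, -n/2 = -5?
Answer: -17*sqrt(5)/323480 ≈ -0.00011751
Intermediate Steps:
n = 10 (n = -2*(-5) = 10)
R(Z, b) = -3*Z
L(t) = sqrt(-5 + t)
k(B) = -sqrt(5) (k(B) = -sqrt(-5 + 10) = -sqrt(5))
T(W) = 17/(8*W) (T(W) = 68/((32*W)) = 68*(1/(32*W)) = 17/(8*W))
T(k(R(6, 0)))/A = (17/(8*((-sqrt(5)))))/8087 = (17*(-sqrt(5)/5)/8)*(1/8087) = -17*sqrt(5)/40*(1/8087) = -17*sqrt(5)/323480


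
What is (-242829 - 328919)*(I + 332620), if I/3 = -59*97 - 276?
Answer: -179885071004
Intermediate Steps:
I = -17997 (I = 3*(-59*97 - 276) = 3*(-5723 - 276) = 3*(-5999) = -17997)
(-242829 - 328919)*(I + 332620) = (-242829 - 328919)*(-17997 + 332620) = -571748*314623 = -179885071004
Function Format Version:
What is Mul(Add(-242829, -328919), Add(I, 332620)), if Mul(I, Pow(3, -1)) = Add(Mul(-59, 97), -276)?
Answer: -179885071004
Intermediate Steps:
I = -17997 (I = Mul(3, Add(Mul(-59, 97), -276)) = Mul(3, Add(-5723, -276)) = Mul(3, -5999) = -17997)
Mul(Add(-242829, -328919), Add(I, 332620)) = Mul(Add(-242829, -328919), Add(-17997, 332620)) = Mul(-571748, 314623) = -179885071004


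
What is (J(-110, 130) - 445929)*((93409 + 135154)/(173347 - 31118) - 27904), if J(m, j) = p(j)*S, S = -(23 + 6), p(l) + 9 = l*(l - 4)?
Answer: 3653777445023664/142229 ≈ 2.5689e+10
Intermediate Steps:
p(l) = -9 + l*(-4 + l) (p(l) = -9 + l*(l - 4) = -9 + l*(-4 + l))
S = -29 (S = -1*29 = -29)
J(m, j) = 261 - 29*j² + 116*j (J(m, j) = (-9 + j² - 4*j)*(-29) = 261 - 29*j² + 116*j)
(J(-110, 130) - 445929)*((93409 + 135154)/(173347 - 31118) - 27904) = ((261 - 29*130² + 116*130) - 445929)*((93409 + 135154)/(173347 - 31118) - 27904) = ((261 - 29*16900 + 15080) - 445929)*(228563/142229 - 27904) = ((261 - 490100 + 15080) - 445929)*(228563*(1/142229) - 27904) = (-474759 - 445929)*(228563/142229 - 27904) = -920688*(-3968529453/142229) = 3653777445023664/142229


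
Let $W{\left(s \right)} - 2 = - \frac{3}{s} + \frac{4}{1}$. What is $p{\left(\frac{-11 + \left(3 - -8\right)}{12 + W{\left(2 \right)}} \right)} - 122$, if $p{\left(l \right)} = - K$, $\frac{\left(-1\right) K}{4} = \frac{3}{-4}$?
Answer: $-125$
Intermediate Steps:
$K = 3$ ($K = - 4 \frac{3}{-4} = - 4 \cdot 3 \left(- \frac{1}{4}\right) = \left(-4\right) \left(- \frac{3}{4}\right) = 3$)
$W{\left(s \right)} = 6 - \frac{3}{s}$ ($W{\left(s \right)} = 2 + \left(- \frac{3}{s} + \frac{4}{1}\right) = 2 + \left(- \frac{3}{s} + 4 \cdot 1\right) = 2 + \left(- \frac{3}{s} + 4\right) = 2 + \left(4 - \frac{3}{s}\right) = 6 - \frac{3}{s}$)
$p{\left(l \right)} = -3$ ($p{\left(l \right)} = \left(-1\right) 3 = -3$)
$p{\left(\frac{-11 + \left(3 - -8\right)}{12 + W{\left(2 \right)}} \right)} - 122 = -3 - 122 = -125$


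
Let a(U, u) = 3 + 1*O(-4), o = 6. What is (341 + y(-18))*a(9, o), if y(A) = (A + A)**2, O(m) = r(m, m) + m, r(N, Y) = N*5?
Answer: -34377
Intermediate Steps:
r(N, Y) = 5*N
O(m) = 6*m (O(m) = 5*m + m = 6*m)
y(A) = 4*A**2 (y(A) = (2*A)**2 = 4*A**2)
a(U, u) = -21 (a(U, u) = 3 + 1*(6*(-4)) = 3 + 1*(-24) = 3 - 24 = -21)
(341 + y(-18))*a(9, o) = (341 + 4*(-18)**2)*(-21) = (341 + 4*324)*(-21) = (341 + 1296)*(-21) = 1637*(-21) = -34377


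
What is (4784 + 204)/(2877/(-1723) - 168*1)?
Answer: -8594324/292341 ≈ -29.398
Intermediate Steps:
(4784 + 204)/(2877/(-1723) - 168*1) = 4988/(2877*(-1/1723) - 168) = 4988/(-2877/1723 - 168) = 4988/(-292341/1723) = 4988*(-1723/292341) = -8594324/292341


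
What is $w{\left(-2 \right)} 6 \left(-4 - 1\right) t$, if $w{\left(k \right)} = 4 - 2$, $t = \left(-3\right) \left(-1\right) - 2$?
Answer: $-60$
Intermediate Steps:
$t = 1$ ($t = 3 - 2 = 1$)
$w{\left(k \right)} = 2$
$w{\left(-2 \right)} 6 \left(-4 - 1\right) t = 2 \cdot 6 \left(-4 - 1\right) 1 = 12 \left(-4 - 1\right) 1 = 12 \left(\left(-5\right) 1\right) = 12 \left(-5\right) = -60$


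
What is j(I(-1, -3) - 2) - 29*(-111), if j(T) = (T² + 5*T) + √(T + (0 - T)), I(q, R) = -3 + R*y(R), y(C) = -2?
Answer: 3225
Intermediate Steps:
I(q, R) = -3 - 2*R (I(q, R) = -3 + R*(-2) = -3 - 2*R)
j(T) = T² + 5*T (j(T) = (T² + 5*T) + √(T - T) = (T² + 5*T) + √0 = (T² + 5*T) + 0 = T² + 5*T)
j(I(-1, -3) - 2) - 29*(-111) = ((-3 - 2*(-3)) - 2)*(5 + ((-3 - 2*(-3)) - 2)) - 29*(-111) = ((-3 + 6) - 2)*(5 + ((-3 + 6) - 2)) + 3219 = (3 - 2)*(5 + (3 - 2)) + 3219 = 1*(5 + 1) + 3219 = 1*6 + 3219 = 6 + 3219 = 3225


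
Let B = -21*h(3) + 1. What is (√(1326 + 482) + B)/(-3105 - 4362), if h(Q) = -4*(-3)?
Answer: 251/7467 - 4*√113/7467 ≈ 0.027920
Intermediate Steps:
h(Q) = 12
B = -251 (B = -21*12 + 1 = -252 + 1 = -251)
(√(1326 + 482) + B)/(-3105 - 4362) = (√(1326 + 482) - 251)/(-3105 - 4362) = (√1808 - 251)/(-7467) = (4*√113 - 251)*(-1/7467) = (-251 + 4*√113)*(-1/7467) = 251/7467 - 4*√113/7467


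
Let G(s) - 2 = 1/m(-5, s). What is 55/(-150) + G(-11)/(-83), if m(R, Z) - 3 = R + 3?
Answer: -1003/2490 ≈ -0.40281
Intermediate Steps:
m(R, Z) = 6 + R (m(R, Z) = 3 + (R + 3) = 3 + (3 + R) = 6 + R)
G(s) = 3 (G(s) = 2 + 1/(6 - 5) = 2 + 1/1 = 2 + 1 = 3)
55/(-150) + G(-11)/(-83) = 55/(-150) + 3/(-83) = 55*(-1/150) + 3*(-1/83) = -11/30 - 3/83 = -1003/2490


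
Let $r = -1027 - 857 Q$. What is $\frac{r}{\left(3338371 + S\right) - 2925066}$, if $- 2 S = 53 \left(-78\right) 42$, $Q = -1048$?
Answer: $\frac{897109}{500119} \approx 1.7938$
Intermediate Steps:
$r = 897109$ ($r = -1027 - -898136 = -1027 + 898136 = 897109$)
$S = 86814$ ($S = - \frac{53 \left(-78\right) 42}{2} = - \frac{\left(-4134\right) 42}{2} = \left(- \frac{1}{2}\right) \left(-173628\right) = 86814$)
$\frac{r}{\left(3338371 + S\right) - 2925066} = \frac{897109}{\left(3338371 + 86814\right) - 2925066} = \frac{897109}{3425185 - 2925066} = \frac{897109}{500119}$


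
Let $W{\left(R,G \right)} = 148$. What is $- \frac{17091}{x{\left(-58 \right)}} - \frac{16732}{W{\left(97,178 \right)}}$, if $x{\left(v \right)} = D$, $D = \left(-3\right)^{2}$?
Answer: $- \frac{74446}{37} \approx -2012.1$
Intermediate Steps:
$D = 9$
$x{\left(v \right)} = 9$
$- \frac{17091}{x{\left(-58 \right)}} - \frac{16732}{W{\left(97,178 \right)}} = - \frac{17091}{9} - \frac{16732}{148} = \left(-17091\right) \frac{1}{9} - \frac{4183}{37} = -1899 - \frac{4183}{37} = - \frac{74446}{37}$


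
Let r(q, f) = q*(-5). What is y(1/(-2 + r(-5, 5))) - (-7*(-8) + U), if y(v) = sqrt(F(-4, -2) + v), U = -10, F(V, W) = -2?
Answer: -46 + 3*I*sqrt(115)/23 ≈ -46.0 + 1.3988*I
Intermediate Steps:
r(q, f) = -5*q
y(v) = sqrt(-2 + v)
y(1/(-2 + r(-5, 5))) - (-7*(-8) + U) = sqrt(-2 + 1/(-2 - 5*(-5))) - (-7*(-8) - 10) = sqrt(-2 + 1/(-2 + 25)) - (56 - 10) = sqrt(-2 + 1/23) - 1*46 = sqrt(-2 + 1/23) - 46 = sqrt(-45/23) - 46 = 3*I*sqrt(115)/23 - 46 = -46 + 3*I*sqrt(115)/23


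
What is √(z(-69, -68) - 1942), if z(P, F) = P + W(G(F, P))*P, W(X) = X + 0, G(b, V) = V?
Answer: 5*√110 ≈ 52.440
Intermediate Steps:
W(X) = X
z(P, F) = P + P² (z(P, F) = P + P*P = P + P²)
√(z(-69, -68) - 1942) = √(-69*(1 - 69) - 1942) = √(-69*(-68) - 1942) = √(4692 - 1942) = √2750 = 5*√110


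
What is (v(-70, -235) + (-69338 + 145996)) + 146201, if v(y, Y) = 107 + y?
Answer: 222896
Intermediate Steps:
(v(-70, -235) + (-69338 + 145996)) + 146201 = ((107 - 70) + (-69338 + 145996)) + 146201 = (37 + 76658) + 146201 = 76695 + 146201 = 222896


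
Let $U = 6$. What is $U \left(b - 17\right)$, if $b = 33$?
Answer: $96$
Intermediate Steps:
$U \left(b - 17\right) = 6 \left(33 - 17\right) = 6 \cdot 16 = 96$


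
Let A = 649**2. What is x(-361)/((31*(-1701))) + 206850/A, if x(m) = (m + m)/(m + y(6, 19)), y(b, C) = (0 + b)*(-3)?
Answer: 4133603278528/8417722623849 ≈ 0.49106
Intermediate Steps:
y(b, C) = -3*b (y(b, C) = b*(-3) = -3*b)
x(m) = 2*m/(-18 + m) (x(m) = (m + m)/(m - 3*6) = (2*m)/(m - 18) = (2*m)/(-18 + m) = 2*m/(-18 + m))
A = 421201
x(-361)/((31*(-1701))) + 206850/A = (2*(-361)/(-18 - 361))/((31*(-1701))) + 206850/421201 = (2*(-361)/(-379))/(-52731) + 206850*(1/421201) = (2*(-361)*(-1/379))*(-1/52731) + 206850/421201 = (722/379)*(-1/52731) + 206850/421201 = -722/19985049 + 206850/421201 = 4133603278528/8417722623849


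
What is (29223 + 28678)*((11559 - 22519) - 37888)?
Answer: -2828348048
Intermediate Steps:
(29223 + 28678)*((11559 - 22519) - 37888) = 57901*(-10960 - 37888) = 57901*(-48848) = -2828348048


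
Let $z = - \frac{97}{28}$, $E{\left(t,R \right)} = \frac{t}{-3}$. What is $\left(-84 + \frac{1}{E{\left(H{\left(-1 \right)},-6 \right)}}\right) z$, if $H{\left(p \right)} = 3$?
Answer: $\frac{8245}{28} \approx 294.46$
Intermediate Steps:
$E{\left(t,R \right)} = - \frac{t}{3}$ ($E{\left(t,R \right)} = t \left(- \frac{1}{3}\right) = - \frac{t}{3}$)
$z = - \frac{97}{28}$ ($z = \left(-97\right) \frac{1}{28} = - \frac{97}{28} \approx -3.4643$)
$\left(-84 + \frac{1}{E{\left(H{\left(-1 \right)},-6 \right)}}\right) z = \left(-84 + \frac{1}{\left(- \frac{1}{3}\right) 3}\right) \left(- \frac{97}{28}\right) = \left(-84 + \frac{1}{-1}\right) \left(- \frac{97}{28}\right) = \left(-84 - 1\right) \left(- \frac{97}{28}\right) = \left(-85\right) \left(- \frac{97}{28}\right) = \frac{8245}{28}$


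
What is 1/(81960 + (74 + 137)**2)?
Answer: 1/126481 ≈ 7.9063e-6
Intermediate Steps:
1/(81960 + (74 + 137)**2) = 1/(81960 + 211**2) = 1/(81960 + 44521) = 1/126481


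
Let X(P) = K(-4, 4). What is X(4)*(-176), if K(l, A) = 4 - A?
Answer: 0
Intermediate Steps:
X(P) = 0 (X(P) = 4 - 1*4 = 4 - 4 = 0)
X(4)*(-176) = 0*(-176) = 0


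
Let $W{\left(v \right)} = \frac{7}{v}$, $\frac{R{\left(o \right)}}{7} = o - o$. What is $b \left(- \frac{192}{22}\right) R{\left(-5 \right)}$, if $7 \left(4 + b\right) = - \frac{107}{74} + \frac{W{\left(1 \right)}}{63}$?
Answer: $0$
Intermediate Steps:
$R{\left(o \right)} = 0$ ($R{\left(o \right)} = 7 \left(o - o\right) = 7 \cdot 0 = 0$)
$b = - \frac{2791}{666}$ ($b = -4 + \frac{- \frac{107}{74} + \frac{7 \cdot 1^{-1}}{63}}{7} = -4 + \frac{\left(-107\right) \frac{1}{74} + 7 \cdot 1 \cdot \frac{1}{63}}{7} = -4 + \frac{- \frac{107}{74} + 7 \cdot \frac{1}{63}}{7} = -4 + \frac{- \frac{107}{74} + \frac{1}{9}}{7} = -4 + \frac{1}{7} \left(- \frac{889}{666}\right) = -4 - \frac{127}{666} = - \frac{2791}{666} \approx -4.1907$)
$b \left(- \frac{192}{22}\right) R{\left(-5 \right)} = - \frac{2791 \left(- \frac{192}{22}\right)}{666} \cdot 0 = - \frac{2791 \left(\left(-192\right) \frac{1}{22}\right)}{666} \cdot 0 = \left(- \frac{2791}{666}\right) \left(- \frac{96}{11}\right) 0 = \frac{44656}{1221} \cdot 0 = 0$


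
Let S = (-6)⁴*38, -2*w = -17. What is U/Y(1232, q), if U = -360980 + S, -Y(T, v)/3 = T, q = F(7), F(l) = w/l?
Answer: 77933/924 ≈ 84.343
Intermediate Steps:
w = 17/2 (w = -½*(-17) = 17/2 ≈ 8.5000)
F(l) = 17/(2*l)
S = 49248 (S = 1296*38 = 49248)
q = 17/14 (q = (17/2)/7 = (17/2)*(⅐) = 17/14 ≈ 1.2143)
Y(T, v) = -3*T
U = -311732 (U = -360980 + 49248 = -311732)
U/Y(1232, q) = -311732/((-3*1232)) = -311732/(-3696) = -311732*(-1/3696) = 77933/924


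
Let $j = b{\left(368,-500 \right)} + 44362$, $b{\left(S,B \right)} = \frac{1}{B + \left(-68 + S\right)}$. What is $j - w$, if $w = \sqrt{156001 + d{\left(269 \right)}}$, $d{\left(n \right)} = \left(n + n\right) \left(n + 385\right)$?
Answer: $\frac{8872399}{200} - \sqrt{507853} \approx 43649.0$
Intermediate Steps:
$b{\left(S,B \right)} = \frac{1}{-68 + B + S}$
$d{\left(n \right)} = 2 n \left(385 + n\right)$
$w = \sqrt{507853}$ ($w = \sqrt{156001 + 2 \cdot 269 \left(385 + 269\right)} = \sqrt{156001 + 2 \cdot 269 \cdot 654} = \sqrt{156001 + 351852} = \sqrt{507853} \approx 712.64$)
$j = \frac{8872399}{200}$ ($j = \frac{1}{-68 - 500 + 368} + 44362 = \frac{1}{-200} + 44362 = - \frac{1}{200} + 44362 = \frac{8872399}{200} \approx 44362.0$)
$j - w = \frac{8872399}{200} - \sqrt{507853}$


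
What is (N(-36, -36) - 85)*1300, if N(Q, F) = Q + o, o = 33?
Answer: -114400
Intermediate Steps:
N(Q, F) = 33 + Q (N(Q, F) = Q + 33 = 33 + Q)
(N(-36, -36) - 85)*1300 = ((33 - 36) - 85)*1300 = (-3 - 85)*1300 = -88*1300 = -114400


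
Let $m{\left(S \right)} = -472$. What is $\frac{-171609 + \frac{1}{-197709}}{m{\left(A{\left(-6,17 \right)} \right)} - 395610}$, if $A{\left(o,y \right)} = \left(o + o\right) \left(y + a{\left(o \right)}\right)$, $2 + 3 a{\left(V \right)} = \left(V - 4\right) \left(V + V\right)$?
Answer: $\frac{16964321891}{39154488069} \approx 0.43327$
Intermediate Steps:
$a{\left(V \right)} = - \frac{2}{3} + \frac{2 V \left(-4 + V\right)}{3}$ ($a{\left(V \right)} = - \frac{2}{3} + \frac{\left(V - 4\right) \left(V + V\right)}{3} = - \frac{2}{3} + \frac{\left(-4 + V\right) 2 V}{3} = - \frac{2}{3} + \frac{2 V \left(-4 + V\right)}{3}$)
$A{\left(o,y \right)} = 2 o \left(- \frac{2}{3} + y - \frac{8 o}{3} + \frac{2 o^{2}}{3}\right)$ ($A{\left(o,y \right)} = \left(o + o\right) \left(y - \left(\frac{2}{3} - \frac{2 o^{2}}{3} + \frac{8 o}{3}\right)\right) = 2 o \left(- \frac{2}{3} + y - \frac{8 o}{3} + \frac{2 o^{2}}{3}\right)$)
$\frac{-171609 + \frac{1}{-197709}}{m{\left(A{\left(-6,17 \right)} \right)} - 395610} = \frac{-171609 + \frac{1}{-197709}}{-472 - 395610} = \frac{-171609 - \frac{1}{197709}}{-396082} = \left(- \frac{33928643782}{197709}\right) \left(- \frac{1}{396082}\right) = \frac{16964321891}{39154488069}$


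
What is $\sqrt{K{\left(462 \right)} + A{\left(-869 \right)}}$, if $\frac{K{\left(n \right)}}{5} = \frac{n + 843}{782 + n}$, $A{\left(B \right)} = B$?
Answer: $\frac{i \sqrt{334172921}}{622} \approx 29.39 i$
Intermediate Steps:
$K{\left(n \right)} = \frac{5 \left(843 + n\right)}{782 + n}$ ($K{\left(n \right)} = 5 \frac{n + 843}{782 + n} = 5 \frac{843 + n}{782 + n} = \frac{5 \left(843 + n\right)}{782 + n}$)
$\sqrt{K{\left(462 \right)} + A{\left(-869 \right)}} = \sqrt{\frac{5 \left(843 + 462\right)}{782 + 462} - 869} = \sqrt{5 \cdot \frac{1}{1244} \cdot 1305 - 869} = \sqrt{\frac{6525}{1244} - 869} = \sqrt{- \frac{1074511}{1244}} = \frac{i \sqrt{334172921}}{622}$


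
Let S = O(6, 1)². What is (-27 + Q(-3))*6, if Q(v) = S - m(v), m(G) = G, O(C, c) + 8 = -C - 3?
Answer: 1590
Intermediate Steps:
O(C, c) = -11 - C (O(C, c) = -8 + (-C - 3) = -8 + (-3 - C) = -11 - C)
S = 289 (S = (-11 - 1*6)² = (-11 - 6)² = (-17)² = 289)
Q(v) = 289 - v
(-27 + Q(-3))*6 = (-27 + (289 - 1*(-3)))*6 = (-27 + (289 + 3))*6 = (-27 + 292)*6 = 265*6 = 1590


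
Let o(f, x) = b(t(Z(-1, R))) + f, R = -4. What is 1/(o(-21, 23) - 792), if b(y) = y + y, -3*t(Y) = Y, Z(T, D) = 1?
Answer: -3/2441 ≈ -0.0012290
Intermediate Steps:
t(Y) = -Y/3
b(y) = 2*y
o(f, x) = -2/3 + f (o(f, x) = 2*(-1/3*1) + f = 2*(-1/3) + f = -2/3 + f)
1/(o(-21, 23) - 792) = 1/((-2/3 - 21) - 792) = 1/(-65/3 - 792) = 1/(-2441/3) = -3/2441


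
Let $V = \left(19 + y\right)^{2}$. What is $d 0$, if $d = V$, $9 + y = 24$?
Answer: $0$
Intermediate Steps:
$y = 15$ ($y = -9 + 24 = 15$)
$V = 1156$ ($V = \left(19 + 15\right)^{2} = 34^{2} = 1156$)
$d = 1156$
$d 0 = 1156 \cdot 0 = 0$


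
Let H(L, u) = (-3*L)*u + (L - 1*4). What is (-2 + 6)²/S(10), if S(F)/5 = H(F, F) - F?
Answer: -1/95 ≈ -0.010526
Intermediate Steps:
H(L, u) = -4 + L - 3*L*u (H(L, u) = -3*L*u + (L - 4) = -3*L*u + (-4 + L) = -4 + L - 3*L*u)
S(F) = -20 - 15*F² (S(F) = 5*((-4 + F - 3*F*F) - F) = 5*((-4 + F - 3*F²) - F) = 5*(-4 - 3*F²) = -20 - 15*F²)
(-2 + 6)²/S(10) = (-2 + 6)²/(-20 - 15*10²) = 4²/(-20 - 15*100) = 16/(-20 - 1500) = 16/(-1520) = 16*(-1/1520) = -1/95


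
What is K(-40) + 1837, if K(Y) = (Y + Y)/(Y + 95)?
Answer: 20191/11 ≈ 1835.5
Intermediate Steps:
K(Y) = 2*Y/(95 + Y) (K(Y) = (2*Y)/(95 + Y) = 2*Y/(95 + Y))
K(-40) + 1837 = 2*(-40)/(95 - 40) + 1837 = 2*(-40)/55 + 1837 = 2*(-40)*(1/55) + 1837 = -16/11 + 1837 = 20191/11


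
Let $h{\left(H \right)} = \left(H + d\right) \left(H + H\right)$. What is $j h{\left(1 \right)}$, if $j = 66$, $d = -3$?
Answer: $-264$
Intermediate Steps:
$h{\left(H \right)} = 2 H \left(-3 + H\right)$ ($h{\left(H \right)} = \left(H - 3\right) \left(H + H\right) = \left(-3 + H\right) 2 H = 2 H \left(-3 + H\right)$)
$j h{\left(1 \right)} = 66 \cdot 2 \cdot 1 \left(-3 + 1\right) = 66 \cdot 2 \cdot 1 \left(-2\right) = 66 \left(-4\right) = -264$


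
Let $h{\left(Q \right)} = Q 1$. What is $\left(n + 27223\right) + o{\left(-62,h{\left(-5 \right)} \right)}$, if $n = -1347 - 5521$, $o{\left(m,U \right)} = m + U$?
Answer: $20288$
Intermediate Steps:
$h{\left(Q \right)} = Q$
$o{\left(m,U \right)} = U + m$
$n = -6868$ ($n = -1347 - 5521 = -6868$)
$\left(n + 27223\right) + o{\left(-62,h{\left(-5 \right)} \right)} = \left(-6868 + 27223\right) - 67 = 20355 - 67 = 20288$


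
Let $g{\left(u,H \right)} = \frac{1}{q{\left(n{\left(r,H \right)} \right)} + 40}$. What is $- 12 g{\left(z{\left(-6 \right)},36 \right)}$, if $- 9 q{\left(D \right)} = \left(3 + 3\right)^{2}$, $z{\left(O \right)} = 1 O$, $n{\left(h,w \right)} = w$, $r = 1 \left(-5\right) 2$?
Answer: $- \frac{1}{3} \approx -0.33333$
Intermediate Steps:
$r = -10$ ($r = \left(-5\right) 2 = -10$)
$z{\left(O \right)} = O$
$q{\left(D \right)} = -4$ ($q{\left(D \right)} = - \frac{\left(3 + 3\right)^{2}}{9} = - \frac{6^{2}}{9} = \left(- \frac{1}{9}\right) 36 = -4$)
$g{\left(u,H \right)} = \frac{1}{36}$ ($g{\left(u,H \right)} = \frac{1}{-4 + 40} = \frac{1}{36}$)
$- 12 g{\left(z{\left(-6 \right)},36 \right)} = \left(-12\right) \frac{1}{36} = - \frac{1}{3}$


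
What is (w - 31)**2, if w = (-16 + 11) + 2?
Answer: 1156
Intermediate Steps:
w = -3 (w = -5 + 2 = -3)
(w - 31)**2 = (-3 - 31)**2 = (-34)**2 = 1156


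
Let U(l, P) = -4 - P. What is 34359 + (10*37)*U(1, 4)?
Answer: 31399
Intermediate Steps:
34359 + (10*37)*U(1, 4) = 34359 + (10*37)*(-4 - 1*4) = 34359 + 370*(-4 - 4) = 34359 + 370*(-8) = 34359 - 2960 = 31399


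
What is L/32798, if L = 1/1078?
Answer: 1/35356244 ≈ 2.8284e-8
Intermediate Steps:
L = 1/1078 ≈ 0.00092764
L/32798 = (1/1078)/32798 = (1/1078)*(1/32798) = 1/35356244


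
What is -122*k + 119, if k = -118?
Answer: 14515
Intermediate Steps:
-122*k + 119 = -122*(-118) + 119 = 14396 + 119 = 14515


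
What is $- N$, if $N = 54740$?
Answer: $-54740$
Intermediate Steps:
$- N = \left(-1\right) 54740 = -54740$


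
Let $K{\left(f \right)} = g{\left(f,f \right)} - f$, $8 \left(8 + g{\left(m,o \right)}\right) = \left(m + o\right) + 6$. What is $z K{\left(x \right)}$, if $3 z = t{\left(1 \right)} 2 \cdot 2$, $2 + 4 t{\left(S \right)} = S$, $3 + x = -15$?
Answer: $- \frac{25}{12} \approx -2.0833$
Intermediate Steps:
$x = -18$ ($x = -3 - 15 = -18$)
$t{\left(S \right)} = - \frac{1}{2} + \frac{S}{4}$
$z = - \frac{1}{3}$ ($z = \frac{\left(- \frac{1}{2} + \frac{1}{4} \cdot 1\right) 2 \cdot 2}{3} = \frac{\left(- \frac{1}{2} + \frac{1}{4}\right) 2 \cdot 2}{3} = \frac{\left(- \frac{1}{4}\right) 2 \cdot 2}{3} = \frac{\left(- \frac{1}{2}\right) 2}{3} = \frac{1}{3} \left(-1\right) = - \frac{1}{3} \approx -0.33333$)
$g{\left(m,o \right)} = - \frac{29}{4} + \frac{m}{8} + \frac{o}{8}$ ($g{\left(m,o \right)} = -8 + \frac{\left(m + o\right) + 6}{8} = -8 + \frac{6 + m + o}{8} = -8 + \left(\frac{3}{4} + \frac{m}{8} + \frac{o}{8}\right) = - \frac{29}{4} + \frac{m}{8} + \frac{o}{8}$)
$K{\left(f \right)} = - \frac{29}{4} - \frac{3 f}{4}$ ($K{\left(f \right)} = \left(- \frac{29}{4} + \frac{f}{8} + \frac{f}{8}\right) - f = \left(- \frac{29}{4} + \frac{f}{4}\right) - f = - \frac{29}{4} - \frac{3 f}{4}$)
$z K{\left(x \right)} = - \frac{- \frac{29}{4} - - \frac{27}{2}}{3} = - \frac{- \frac{29}{4} + \frac{27}{2}}{3} = \left(- \frac{1}{3}\right) \frac{25}{4} = - \frac{25}{12}$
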